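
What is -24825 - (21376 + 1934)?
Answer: -48135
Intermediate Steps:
-24825 - (21376 + 1934) = -24825 - 1*23310 = -24825 - 23310 = -48135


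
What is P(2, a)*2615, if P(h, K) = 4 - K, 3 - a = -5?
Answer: -10460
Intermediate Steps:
a = 8 (a = 3 - 1*(-5) = 3 + 5 = 8)
P(2, a)*2615 = (4 - 1*8)*2615 = (4 - 8)*2615 = -4*2615 = -10460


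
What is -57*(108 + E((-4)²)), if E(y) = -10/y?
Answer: -48963/8 ≈ -6120.4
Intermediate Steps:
-57*(108 + E((-4)²)) = -57*(108 - 10/((-4)²)) = -57*(108 - 10/16) = -57*(108 - 10*1/16) = -57*(108 - 5/8) = -57*859/8 = -48963/8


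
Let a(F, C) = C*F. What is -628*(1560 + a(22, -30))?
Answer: -565200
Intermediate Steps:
-628*(1560 + a(22, -30)) = -628*(1560 - 30*22) = -628*(1560 - 660) = -628*900 = -565200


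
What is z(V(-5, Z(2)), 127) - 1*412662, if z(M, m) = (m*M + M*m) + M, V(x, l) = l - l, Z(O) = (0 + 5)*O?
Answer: -412662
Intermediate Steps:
Z(O) = 5*O
V(x, l) = 0
z(M, m) = M + 2*M*m (z(M, m) = (M*m + M*m) + M = 2*M*m + M = M + 2*M*m)
z(V(-5, Z(2)), 127) - 1*412662 = 0*(1 + 2*127) - 1*412662 = 0*(1 + 254) - 412662 = 0*255 - 412662 = 0 - 412662 = -412662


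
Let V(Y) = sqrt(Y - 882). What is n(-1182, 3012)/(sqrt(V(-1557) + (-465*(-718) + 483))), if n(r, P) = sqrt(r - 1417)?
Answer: I*sqrt(7797)/(3*sqrt(111451 + I*sqrt(271))) ≈ 6.5113e-6 + 0.088166*I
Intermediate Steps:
V(Y) = sqrt(-882 + Y)
n(r, P) = sqrt(-1417 + r)
n(-1182, 3012)/(sqrt(V(-1557) + (-465*(-718) + 483))) = sqrt(-1417 - 1182)/(sqrt(sqrt(-882 - 1557) + (-465*(-718) + 483))) = sqrt(-2599)/(sqrt(sqrt(-2439) + (333870 + 483))) = (I*sqrt(2599))/(sqrt(3*I*sqrt(271) + 334353)) = (I*sqrt(2599))/(sqrt(334353 + 3*I*sqrt(271))) = (I*sqrt(2599))/sqrt(334353 + 3*I*sqrt(271)) = I*sqrt(2599)/sqrt(334353 + 3*I*sqrt(271))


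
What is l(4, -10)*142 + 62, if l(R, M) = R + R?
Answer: 1198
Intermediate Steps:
l(R, M) = 2*R
l(4, -10)*142 + 62 = (2*4)*142 + 62 = 8*142 + 62 = 1136 + 62 = 1198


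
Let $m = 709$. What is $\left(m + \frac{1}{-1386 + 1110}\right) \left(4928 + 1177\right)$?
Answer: $\frac{398214905}{92} \approx 4.3284 \cdot 10^{6}$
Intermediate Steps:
$\left(m + \frac{1}{-1386 + 1110}\right) \left(4928 + 1177\right) = \left(709 + \frac{1}{-1386 + 1110}\right) \left(4928 + 1177\right) = \left(709 + \frac{1}{-276}\right) 6105 = \left(709 - \frac{1}{276}\right) 6105 = \frac{195683}{276} \cdot 6105 = \frac{398214905}{92}$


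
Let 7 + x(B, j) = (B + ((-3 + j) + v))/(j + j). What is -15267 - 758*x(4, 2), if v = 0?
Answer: -21059/2 ≈ -10530.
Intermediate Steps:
x(B, j) = -7 + (-3 + B + j)/(2*j) (x(B, j) = -7 + (B + ((-3 + j) + 0))/(j + j) = -7 + (B + (-3 + j))/((2*j)) = -7 + (-3 + B + j)*(1/(2*j)) = -7 + (-3 + B + j)/(2*j))
-15267 - 758*x(4, 2) = -15267 - 379*(-3 + 4 - 13*2)/2 = -15267 - 379*(-3 + 4 - 26)/2 = -15267 - 379*(-25)/2 = -15267 - 758*(-25/4) = -15267 + 9475/2 = -21059/2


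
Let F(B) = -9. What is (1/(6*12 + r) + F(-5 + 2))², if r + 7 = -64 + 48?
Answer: 193600/2401 ≈ 80.633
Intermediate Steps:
r = -23 (r = -7 + (-64 + 48) = -7 - 16 = -23)
(1/(6*12 + r) + F(-5 + 2))² = (1/(6*12 - 23) - 9)² = (1/(72 - 23) - 9)² = (1/49 - 9)² = (-440/49)² = 193600/2401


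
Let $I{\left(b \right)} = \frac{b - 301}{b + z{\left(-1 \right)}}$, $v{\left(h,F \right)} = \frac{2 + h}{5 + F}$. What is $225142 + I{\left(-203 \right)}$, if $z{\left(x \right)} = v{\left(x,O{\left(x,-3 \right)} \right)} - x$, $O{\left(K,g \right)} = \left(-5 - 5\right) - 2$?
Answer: $\frac{318579458}{1415} \approx 2.2514 \cdot 10^{5}$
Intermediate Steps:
$O{\left(K,g \right)} = -12$ ($O{\left(K,g \right)} = -10 - 2 = -12$)
$v{\left(h,F \right)} = \frac{2 + h}{5 + F}$
$z{\left(x \right)} = - \frac{2}{7} - \frac{8 x}{7}$ ($z{\left(x \right)} = \frac{2 + x}{5 - 12} - x = \frac{2 + x}{-7} - x = - \frac{2 + x}{7} - x = \left(- \frac{2}{7} - \frac{x}{7}\right) - x = - \frac{2}{7} - \frac{8 x}{7}$)
$I{\left(b \right)} = \frac{-301 + b}{\frac{6}{7} + b}$ ($I{\left(b \right)} = \frac{b - 301}{b - - \frac{6}{7}} = \frac{-301 + b}{b + \left(- \frac{2}{7} + \frac{8}{7}\right)} = \frac{-301 + b}{b + \frac{6}{7}} = \frac{-301 + b}{\frac{6}{7} + b}$)
$225142 + I{\left(-203 \right)} = 225142 + \frac{7 \left(-301 - 203\right)}{6 + 7 \left(-203\right)} = 225142 + 7 \frac{1}{6 - 1421} \left(-504\right) = 225142 + 7 \frac{1}{-1415} \left(-504\right) = 225142 + 7 \left(- \frac{1}{1415}\right) \left(-504\right) = 225142 + \frac{3528}{1415} = \frac{318579458}{1415}$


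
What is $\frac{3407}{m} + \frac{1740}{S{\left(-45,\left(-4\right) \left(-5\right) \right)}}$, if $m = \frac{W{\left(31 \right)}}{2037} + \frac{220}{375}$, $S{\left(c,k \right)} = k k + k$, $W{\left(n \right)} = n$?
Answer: $\frac{405133068}{71519} \approx 5664.7$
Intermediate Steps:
$S{\left(c,k \right)} = k + k^{2}$ ($S{\left(c,k \right)} = k^{2} + k = k + k^{2}$)
$m = \frac{10217}{16975}$ ($m = \frac{31}{2037} + \frac{220}{375} = 31 \cdot \frac{1}{2037} + 220 \cdot \frac{1}{375} = \frac{31}{2037} + \frac{44}{75} = \frac{10217}{16975} \approx 0.60188$)
$\frac{3407}{m} + \frac{1740}{S{\left(-45,\left(-4\right) \left(-5\right) \right)}} = \frac{3407}{\frac{10217}{16975}} + \frac{1740}{\left(-4\right) \left(-5\right) \left(1 - -20\right)} = 3407 \cdot \frac{16975}{10217} + \frac{1740}{20 \left(1 + 20\right)} = \frac{57833825}{10217} + \frac{1740}{20 \cdot 21} = \frac{57833825}{10217} + \frac{1740}{420} = \frac{57833825}{10217} + 1740 \cdot \frac{1}{420} = \frac{57833825}{10217} + \frac{29}{7} = \frac{405133068}{71519}$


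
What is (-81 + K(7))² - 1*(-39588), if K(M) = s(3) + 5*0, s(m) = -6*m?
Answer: 49389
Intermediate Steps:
s(m) = -6*m
K(M) = -18 (K(M) = -6*3 + 5*0 = -18 + 0 = -18)
(-81 + K(7))² - 1*(-39588) = (-81 - 18)² - 1*(-39588) = (-99)² + 39588 = 9801 + 39588 = 49389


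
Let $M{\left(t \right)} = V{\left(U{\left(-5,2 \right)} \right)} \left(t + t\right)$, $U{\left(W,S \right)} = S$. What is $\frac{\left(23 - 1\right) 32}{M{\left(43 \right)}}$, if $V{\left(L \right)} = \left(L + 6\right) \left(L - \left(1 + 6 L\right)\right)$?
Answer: $- \frac{4}{43} \approx -0.093023$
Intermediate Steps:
$V{\left(L \right)} = \left(-1 - 5 L\right) \left(6 + L\right)$ ($V{\left(L \right)} = \left(6 + L\right) \left(L - \left(1 + 6 L\right)\right) = \left(6 + L\right) \left(-1 - 5 L\right) = \left(-1 - 5 L\right) \left(6 + L\right)$)
$M{\left(t \right)} = - 176 t$ ($M{\left(t \right)} = \left(-6 - 62 - 5 \cdot 2^{2}\right) \left(t + t\right) = \left(-6 - 62 - 20\right) 2 t = - 88 \cdot 2 t = - 176 t$)
$\frac{\left(23 - 1\right) 32}{M{\left(43 \right)}} = \frac{\left(23 - 1\right) 32}{\left(-176\right) 43} = \frac{22 \cdot 32}{-7568} = 704 \left(- \frac{1}{7568}\right) = - \frac{4}{43}$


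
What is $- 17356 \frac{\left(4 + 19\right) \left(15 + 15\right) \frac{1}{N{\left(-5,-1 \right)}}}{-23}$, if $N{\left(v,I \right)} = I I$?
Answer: $520680$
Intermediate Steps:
$N{\left(v,I \right)} = I^{2}$
$- 17356 \frac{\left(4 + 19\right) \left(15 + 15\right) \frac{1}{N{\left(-5,-1 \right)}}}{-23} = - 17356 \frac{\left(4 + 19\right) \left(15 + 15\right) \frac{1}{\left(-1\right)^{2}}}{-23} = - 17356 \frac{23 \cdot 30}{1} \left(- \frac{1}{23}\right) = - 17356 \cdot 690 \cdot 1 \left(- \frac{1}{23}\right) = - 17356 \cdot 690 \left(- \frac{1}{23}\right) = \left(-17356\right) \left(-30\right) = 520680$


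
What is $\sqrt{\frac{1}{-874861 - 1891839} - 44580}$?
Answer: $\frac{i \sqrt{3412433559189667}}{276670} \approx 211.14 i$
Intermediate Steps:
$\sqrt{\frac{1}{-874861 - 1891839} - 44580} = \sqrt{\frac{1}{-2766700} - 44580} = \sqrt{- \frac{1}{2766700} - 44580} = \sqrt{- \frac{123339486001}{2766700}} = \frac{i \sqrt{3412433559189667}}{276670}$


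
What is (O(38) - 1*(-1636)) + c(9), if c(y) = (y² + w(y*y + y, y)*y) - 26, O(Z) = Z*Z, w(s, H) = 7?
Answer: 3198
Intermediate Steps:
O(Z) = Z²
c(y) = -26 + y² + 7*y (c(y) = (y² + 7*y) - 26 = -26 + y² + 7*y)
(O(38) - 1*(-1636)) + c(9) = (38² - 1*(-1636)) + (-26 + 9² + 7*9) = (1444 + 1636) + (-26 + 81 + 63) = 3080 + 118 = 3198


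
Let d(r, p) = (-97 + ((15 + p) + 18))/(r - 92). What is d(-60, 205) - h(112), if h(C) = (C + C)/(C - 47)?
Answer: -43213/9880 ≈ -4.3738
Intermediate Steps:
d(r, p) = (-64 + p)/(-92 + r) (d(r, p) = (-97 + (33 + p))/(-92 + r) = (-64 + p)/(-92 + r))
h(C) = 2*C/(-47 + C) (h(C) = (2*C)/(-47 + C) = 2*C/(-47 + C))
d(-60, 205) - h(112) = (-64 + 205)/(-92 - 60) - 2*112/(-47 + 112) = 141/(-152) - 2*112/65 = -1/152*141 - 2*112/65 = -141/152 - 1*224/65 = -141/152 - 224/65 = -43213/9880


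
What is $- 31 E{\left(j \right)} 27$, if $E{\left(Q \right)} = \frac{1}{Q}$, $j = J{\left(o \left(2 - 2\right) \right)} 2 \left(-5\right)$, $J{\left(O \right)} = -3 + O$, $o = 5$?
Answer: $- \frac{279}{10} \approx -27.9$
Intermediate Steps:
$j = 30$ ($j = \left(-3 + 5 \left(2 - 2\right)\right) 2 \left(-5\right) = \left(-3 + 5 \cdot 0\right) 2 \left(-5\right) = \left(-3 + 0\right) 2 \left(-5\right) = \left(-3\right) 2 \left(-5\right) = \left(-6\right) \left(-5\right) = 30$)
$- 31 E{\left(j \right)} 27 = - \frac{31}{30} \cdot 27 = \left(-31\right) \frac{1}{30} \cdot 27 = \left(- \frac{31}{30}\right) 27 = - \frac{279}{10}$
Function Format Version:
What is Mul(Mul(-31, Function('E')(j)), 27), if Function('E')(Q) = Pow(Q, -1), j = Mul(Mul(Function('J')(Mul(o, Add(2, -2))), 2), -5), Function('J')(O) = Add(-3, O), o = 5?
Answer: Rational(-279, 10) ≈ -27.900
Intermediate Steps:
j = 30 (j = Mul(Mul(Add(-3, Mul(5, Add(2, -2))), 2), -5) = Mul(Mul(Add(-3, Mul(5, 0)), 2), -5) = Mul(Mul(Add(-3, 0), 2), -5) = Mul(Mul(-3, 2), -5) = Mul(-6, -5) = 30)
Mul(Mul(-31, Function('E')(j)), 27) = Mul(Mul(-31, Pow(30, -1)), 27) = Mul(Mul(-31, Rational(1, 30)), 27) = Mul(Rational(-31, 30), 27) = Rational(-279, 10)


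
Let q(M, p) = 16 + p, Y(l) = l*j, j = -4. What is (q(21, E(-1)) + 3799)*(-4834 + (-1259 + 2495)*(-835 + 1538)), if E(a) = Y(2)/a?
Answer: 3303354902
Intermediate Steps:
Y(l) = -4*l (Y(l) = l*(-4) = -4*l)
E(a) = -8/a (E(a) = (-4*2)/a = -8/a)
(q(21, E(-1)) + 3799)*(-4834 + (-1259 + 2495)*(-835 + 1538)) = ((16 - 8/(-1)) + 3799)*(-4834 + (-1259 + 2495)*(-835 + 1538)) = ((16 - 8*(-1)) + 3799)*(-4834 + 1236*703) = ((16 + 8) + 3799)*(-4834 + 868908) = (24 + 3799)*864074 = 3823*864074 = 3303354902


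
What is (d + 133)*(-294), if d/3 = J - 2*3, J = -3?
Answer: -31164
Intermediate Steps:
d = -27 (d = 3*(-3 - 2*3) = 3*(-3 - 6) = 3*(-9) = -27)
(d + 133)*(-294) = (-27 + 133)*(-294) = 106*(-294) = -31164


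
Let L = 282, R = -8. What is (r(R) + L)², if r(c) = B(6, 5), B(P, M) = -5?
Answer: 76729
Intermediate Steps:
r(c) = -5
(r(R) + L)² = (-5 + 282)² = 277² = 76729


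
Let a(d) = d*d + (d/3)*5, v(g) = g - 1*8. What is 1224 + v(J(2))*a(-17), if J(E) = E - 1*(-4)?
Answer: 2108/3 ≈ 702.67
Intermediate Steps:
J(E) = 4 + E (J(E) = E + 4 = 4 + E)
v(g) = -8 + g (v(g) = g - 8 = -8 + g)
a(d) = d**2 + 5*d/3 (a(d) = d**2 + (d*(1/3))*5 = d**2 + (d/3)*5 = d**2 + 5*d/3)
1224 + v(J(2))*a(-17) = 1224 + (-8 + (4 + 2))*((1/3)*(-17)*(5 + 3*(-17))) = 1224 + (-8 + 6)*((1/3)*(-17)*(5 - 51)) = 1224 - 2*(-17)*(-46)/3 = 1224 - 2*782/3 = 1224 - 1564/3 = 2108/3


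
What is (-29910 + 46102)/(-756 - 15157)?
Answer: -16192/15913 ≈ -1.0175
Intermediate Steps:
(-29910 + 46102)/(-756 - 15157) = 16192/(-15913) = 16192*(-1/15913) = -16192/15913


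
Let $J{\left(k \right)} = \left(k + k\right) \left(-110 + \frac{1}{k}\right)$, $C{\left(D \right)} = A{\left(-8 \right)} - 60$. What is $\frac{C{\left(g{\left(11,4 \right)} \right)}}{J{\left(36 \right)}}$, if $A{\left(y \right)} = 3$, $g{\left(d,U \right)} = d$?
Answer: $\frac{57}{7918} \approx 0.0071988$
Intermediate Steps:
$C{\left(D \right)} = -57$ ($C{\left(D \right)} = 3 - 60 = -57$)
$J{\left(k \right)} = 2 k \left(-110 + \frac{1}{k}\right)$
$\frac{C{\left(g{\left(11,4 \right)} \right)}}{J{\left(36 \right)}} = - \frac{57}{2 - 7920} = - \frac{57}{-7918} = \left(-57\right) \left(- \frac{1}{7918}\right) = \frac{57}{7918}$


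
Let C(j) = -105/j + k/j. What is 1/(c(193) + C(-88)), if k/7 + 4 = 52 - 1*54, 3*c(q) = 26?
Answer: 264/2729 ≈ 0.096739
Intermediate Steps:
c(q) = 26/3 (c(q) = (⅓)*26 = 26/3)
k = -42 (k = -28 + 7*(52 - 1*54) = -28 + 7*(52 - 54) = -28 + 7*(-2) = -28 - 14 = -42)
C(j) = -147/j (C(j) = -105/j - 42/j = -147/j)
1/(c(193) + C(-88)) = 1/(26/3 - 147/(-88)) = 1/(26/3 - 147*(-1/88)) = 1/(26/3 + 147/88) = 1/(2729/264) = 264/2729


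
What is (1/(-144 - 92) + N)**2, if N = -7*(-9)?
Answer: 221027689/55696 ≈ 3968.5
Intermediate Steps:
N = 63
(1/(-144 - 92) + N)**2 = (1/(-144 - 92) + 63)**2 = (1/(-236) + 63)**2 = (-1/236 + 63)**2 = (14867/236)**2 = 221027689/55696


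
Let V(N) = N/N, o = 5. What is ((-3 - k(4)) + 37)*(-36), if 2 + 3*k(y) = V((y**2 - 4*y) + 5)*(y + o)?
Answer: -1140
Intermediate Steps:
V(N) = 1
k(y) = 1 + y/3 (k(y) = -2/3 + (1*(y + 5))/3 = -2/3 + (1*(5 + y))/3 = -2/3 + (5 + y)/3 = -2/3 + (5/3 + y/3) = 1 + y/3)
((-3 - k(4)) + 37)*(-36) = ((-3 - (1 + (1/3)*4)) + 37)*(-36) = ((-3 - (1 + 4/3)) + 37)*(-36) = ((-3 - 1*7/3) + 37)*(-36) = ((-3 - 7/3) + 37)*(-36) = (-16/3 + 37)*(-36) = (95/3)*(-36) = -1140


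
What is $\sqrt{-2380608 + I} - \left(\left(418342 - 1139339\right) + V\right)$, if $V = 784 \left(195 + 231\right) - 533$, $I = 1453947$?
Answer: $387546 + i \sqrt{926661} \approx 3.8755 \cdot 10^{5} + 962.63 i$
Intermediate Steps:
$V = 333451$ ($V = 784 \cdot 426 - 533 = 333984 - 533 = 333451$)
$\sqrt{-2380608 + I} - \left(\left(418342 - 1139339\right) + V\right) = \sqrt{-2380608 + 1453947} - \left(\left(418342 - 1139339\right) + 333451\right) = \sqrt{-926661} - \left(\left(418342 - 1139339\right) + 333451\right) = i \sqrt{926661} - \left(-720997 + 333451\right) = i \sqrt{926661} - -387546 = i \sqrt{926661} + 387546 = 387546 + i \sqrt{926661}$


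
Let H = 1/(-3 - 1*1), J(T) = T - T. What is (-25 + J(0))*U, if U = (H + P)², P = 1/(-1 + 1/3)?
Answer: -1225/16 ≈ -76.563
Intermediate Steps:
J(T) = 0
H = -¼ (H = 1/(-3 - 1) = 1/(-4) = -¼ ≈ -0.25000)
P = -3/2 (P = 1/(-1 + 1*(⅓)) = 1/(-1 + ⅓) = 1/(-⅔) = -3/2 ≈ -1.5000)
U = 49/16 (U = (-¼ - 3/2)² = (-7/4)² = 49/16 ≈ 3.0625)
(-25 + J(0))*U = (-25 + 0)*(49/16) = -25*49/16 = -1225/16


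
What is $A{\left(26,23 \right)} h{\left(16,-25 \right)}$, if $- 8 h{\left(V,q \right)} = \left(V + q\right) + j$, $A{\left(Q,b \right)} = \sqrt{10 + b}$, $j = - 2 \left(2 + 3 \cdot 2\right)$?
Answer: $\frac{25 \sqrt{33}}{8} \approx 17.952$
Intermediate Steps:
$j = -16$ ($j = - 2 \left(2 + 6\right) = \left(-2\right) 8 = -16$)
$h{\left(V,q \right)} = 2 - \frac{V}{8} - \frac{q}{8}$ ($h{\left(V,q \right)} = - \frac{\left(V + q\right) - 16}{8} = - \frac{-16 + V + q}{8} = 2 - \frac{V}{8} - \frac{q}{8}$)
$A{\left(26,23 \right)} h{\left(16,-25 \right)} = \sqrt{10 + 23} \left(2 - 2 - - \frac{25}{8}\right) = \sqrt{33} \left(2 - 2 + \frac{25}{8}\right) = \sqrt{33} \cdot \frac{25}{8} = \frac{25 \sqrt{33}}{8}$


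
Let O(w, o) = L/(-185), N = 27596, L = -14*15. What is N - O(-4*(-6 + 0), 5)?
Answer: 1021010/37 ≈ 27595.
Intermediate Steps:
L = -210
O(w, o) = 42/37 (O(w, o) = -210/(-185) = -210*(-1/185) = 42/37)
N - O(-4*(-6 + 0), 5) = 27596 - 1*42/37 = 27596 - 42/37 = 1021010/37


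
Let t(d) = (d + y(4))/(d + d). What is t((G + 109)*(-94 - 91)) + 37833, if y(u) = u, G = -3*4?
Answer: 1357844311/35890 ≈ 37834.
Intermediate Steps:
G = -12
t(d) = (4 + d)/(2*d) (t(d) = (d + 4)/(d + d) = (4 + d)/((2*d)) = (4 + d)*(1/(2*d)) = (4 + d)/(2*d))
t((G + 109)*(-94 - 91)) + 37833 = (4 + (-12 + 109)*(-94 - 91))/(2*(((-12 + 109)*(-94 - 91)))) + 37833 = (4 + 97*(-185))/(2*((97*(-185)))) + 37833 = (½)*(4 - 17945)/(-17945) + 37833 = (½)*(-1/17945)*(-17941) + 37833 = 17941/35890 + 37833 = 1357844311/35890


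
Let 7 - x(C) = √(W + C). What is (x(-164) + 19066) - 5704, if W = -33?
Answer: 13369 - I*√197 ≈ 13369.0 - 14.036*I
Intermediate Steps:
x(C) = 7 - √(-33 + C)
(x(-164) + 19066) - 5704 = ((7 - √(-33 - 164)) + 19066) - 5704 = ((7 - √(-197)) + 19066) - 5704 = ((7 - I*√197) + 19066) - 5704 = (19073 - I*√197) - 5704 = 13369 - I*√197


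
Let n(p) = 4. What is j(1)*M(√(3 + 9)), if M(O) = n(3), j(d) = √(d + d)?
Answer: 4*√2 ≈ 5.6569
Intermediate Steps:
j(d) = √2*√d (j(d) = √(2*d) = √2*√d)
M(O) = 4
j(1)*M(√(3 + 9)) = (√2*√1)*4 = (√2*1)*4 = √2*4 = 4*√2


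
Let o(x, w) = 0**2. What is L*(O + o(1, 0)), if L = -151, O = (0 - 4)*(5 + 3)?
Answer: 4832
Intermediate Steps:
O = -32 (O = -4*8 = -32)
o(x, w) = 0
L*(O + o(1, 0)) = -151*(-32 + 0) = -151*(-32) = 4832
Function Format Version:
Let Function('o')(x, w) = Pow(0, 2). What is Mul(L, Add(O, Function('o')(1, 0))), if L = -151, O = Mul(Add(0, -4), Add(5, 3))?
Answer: 4832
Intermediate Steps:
O = -32 (O = Mul(-4, 8) = -32)
Function('o')(x, w) = 0
Mul(L, Add(O, Function('o')(1, 0))) = Mul(-151, Add(-32, 0)) = Mul(-151, -32) = 4832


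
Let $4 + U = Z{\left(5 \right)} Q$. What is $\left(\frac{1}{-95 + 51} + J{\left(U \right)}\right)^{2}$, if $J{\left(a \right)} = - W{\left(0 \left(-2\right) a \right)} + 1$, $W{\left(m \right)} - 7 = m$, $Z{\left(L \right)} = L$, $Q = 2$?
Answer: $\frac{70225}{1936} \approx 36.273$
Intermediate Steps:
$W{\left(m \right)} = 7 + m$
$U = 6$ ($U = -4 + 5 \cdot 2 = -4 + 10 = 6$)
$J{\left(a \right)} = -6$ ($J{\left(a \right)} = - (7 + 0 \left(-2\right) a) + 1 = - (7 + 0 a) + 1 = - (7 + 0) + 1 = \left(-1\right) 7 + 1 = -7 + 1 = -6$)
$\left(\frac{1}{-95 + 51} + J{\left(U \right)}\right)^{2} = \left(\frac{1}{-95 + 51} - 6\right)^{2} = \left(\frac{1}{-44} - 6\right)^{2} = \left(- \frac{1}{44} - 6\right)^{2} = \left(- \frac{265}{44}\right)^{2} = \frac{70225}{1936}$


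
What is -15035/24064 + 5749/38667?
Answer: -443014409/930482688 ≈ -0.47611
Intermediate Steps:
-15035/24064 + 5749/38667 = -443014409/930482688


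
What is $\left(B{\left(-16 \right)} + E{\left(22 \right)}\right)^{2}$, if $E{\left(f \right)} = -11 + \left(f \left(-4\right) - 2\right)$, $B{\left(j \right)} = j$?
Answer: $13689$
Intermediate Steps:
$E{\left(f \right)} = -13 - 4 f$ ($E{\left(f \right)} = -11 - \left(2 + 4 f\right) = -13 - 4 f$)
$\left(B{\left(-16 \right)} + E{\left(22 \right)}\right)^{2} = \left(-16 - 101\right)^{2} = \left(-117\right)^{2} = 13689$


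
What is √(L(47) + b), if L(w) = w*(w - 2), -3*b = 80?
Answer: √18795/3 ≈ 45.698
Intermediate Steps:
b = -80/3 (b = -⅓*80 = -80/3 ≈ -26.667)
L(w) = w*(-2 + w)
√(L(47) + b) = √(47*(-2 + 47) - 80/3) = √(47*45 - 80/3) = √(2115 - 80/3) = √(6265/3) = √18795/3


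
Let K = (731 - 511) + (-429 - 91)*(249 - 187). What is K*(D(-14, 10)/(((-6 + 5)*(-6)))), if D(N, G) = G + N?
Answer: 64040/3 ≈ 21347.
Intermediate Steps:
K = -32020 (K = 220 - 520*62 = 220 - 32240 = -32020)
K*(D(-14, 10)/(((-6 + 5)*(-6)))) = -32020*(10 - 14)/((-6 + 5)*(-6)) = -(-128080)/((-1*(-6))) = -(-128080)/6 = -32020*(-⅔) = 64040/3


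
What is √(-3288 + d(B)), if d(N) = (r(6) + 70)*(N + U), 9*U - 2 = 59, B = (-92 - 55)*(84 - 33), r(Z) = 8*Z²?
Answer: 4*I*√1510193/3 ≈ 1638.5*I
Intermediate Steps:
B = -7497 (B = -147*51 = -7497)
U = 61/9 (U = 2/9 + (⅑)*59 = 2/9 + 59/9 = 61/9 ≈ 6.7778)
d(N) = 21838/9 + 358*N (d(N) = (8*6² + 70)*(N + 61/9) = (8*36 + 70)*(61/9 + N) = (288 + 70)*(61/9 + N) = 358*(61/9 + N) = 21838/9 + 358*N)
√(-3288 + d(B)) = √(-3288 + (21838/9 + 358*(-7497))) = √(-3288 + (21838/9 - 2683926)) = √(-3288 - 24133496/9) = √(-24163088/9) = 4*I*√1510193/3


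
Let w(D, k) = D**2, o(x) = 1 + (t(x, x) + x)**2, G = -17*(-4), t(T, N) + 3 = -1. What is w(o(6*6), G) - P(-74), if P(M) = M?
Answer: 1050699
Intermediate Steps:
t(T, N) = -4 (t(T, N) = -3 - 1 = -4)
G = 68
o(x) = 1 + (-4 + x)**2
w(o(6*6), G) - P(-74) = (1 + (-4 + 6*6)**2)**2 - 1*(-74) = (1 + (-4 + 36)**2)**2 + 74 = (1 + 32**2)**2 + 74 = (1 + 1024)**2 + 74 = 1025**2 + 74 = 1050625 + 74 = 1050699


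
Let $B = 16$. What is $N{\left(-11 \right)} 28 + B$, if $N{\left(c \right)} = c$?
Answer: $-292$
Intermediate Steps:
$N{\left(-11 \right)} 28 + B = \left(-11\right) 28 + 16 = -308 + 16 = -292$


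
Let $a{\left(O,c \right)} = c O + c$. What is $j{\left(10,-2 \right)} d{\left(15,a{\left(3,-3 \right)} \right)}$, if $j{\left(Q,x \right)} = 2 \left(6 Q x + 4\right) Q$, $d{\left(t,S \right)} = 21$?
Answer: $-48720$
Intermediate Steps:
$a{\left(O,c \right)} = c + O c$ ($a{\left(O,c \right)} = O c + c = c + O c$)
$j{\left(Q,x \right)} = Q \left(8 + 12 Q x\right)$ ($j{\left(Q,x \right)} = 2 \left(6 Q x + 4\right) Q = 2 \left(4 + 6 Q x\right) Q = \left(8 + 12 Q x\right) Q = Q \left(8 + 12 Q x\right)$)
$j{\left(10,-2 \right)} d{\left(15,a{\left(3,-3 \right)} \right)} = 4 \cdot 10 \left(2 + 3 \cdot 10 \left(-2\right)\right) 21 = 4 \cdot 10 \left(2 - 60\right) 21 = 4 \cdot 10 \left(-58\right) 21 = \left(-2320\right) 21 = -48720$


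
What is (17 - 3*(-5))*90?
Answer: 2880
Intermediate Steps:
(17 - 3*(-5))*90 = (17 + 15)*90 = 32*90 = 2880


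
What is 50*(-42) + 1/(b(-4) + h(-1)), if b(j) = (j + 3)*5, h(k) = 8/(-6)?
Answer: -39903/19 ≈ -2100.2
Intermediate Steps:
h(k) = -4/3 (h(k) = 8*(-1/6) = -4/3)
b(j) = 15 + 5*j (b(j) = (3 + j)*5 = 15 + 5*j)
50*(-42) + 1/(b(-4) + h(-1)) = 50*(-42) + 1/((15 + 5*(-4)) - 4/3) = -2100 + 1/((15 - 20) - 4/3) = -2100 + 1/(-5 - 4/3) = -2100 + 1/(-19/3) = -2100 - 3/19 = -39903/19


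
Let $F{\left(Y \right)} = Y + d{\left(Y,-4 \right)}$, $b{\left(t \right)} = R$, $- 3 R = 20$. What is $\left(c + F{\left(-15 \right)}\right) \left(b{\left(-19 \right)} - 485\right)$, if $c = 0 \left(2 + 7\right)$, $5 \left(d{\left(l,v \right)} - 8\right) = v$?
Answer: $3835$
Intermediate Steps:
$d{\left(l,v \right)} = 8 + \frac{v}{5}$
$R = - \frac{20}{3}$ ($R = \left(- \frac{1}{3}\right) 20 = - \frac{20}{3} \approx -6.6667$)
$c = 0$ ($c = 0 \cdot 9 = 0$)
$b{\left(t \right)} = - \frac{20}{3}$
$F{\left(Y \right)} = \frac{36}{5} + Y$ ($F{\left(Y \right)} = Y + \left(8 + \frac{1}{5} \left(-4\right)\right) = Y + \left(8 - \frac{4}{5}\right) = Y + \frac{36}{5} = \frac{36}{5} + Y$)
$\left(c + F{\left(-15 \right)}\right) \left(b{\left(-19 \right)} - 485\right) = \left(0 + \left(\frac{36}{5} - 15\right)\right) \left(- \frac{20}{3} - 485\right) = \left(0 - \frac{39}{5}\right) \left(- \frac{1475}{3}\right) = \left(- \frac{39}{5}\right) \left(- \frac{1475}{3}\right) = 3835$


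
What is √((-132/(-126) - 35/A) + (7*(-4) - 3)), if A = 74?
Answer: I*√73474674/1554 ≈ 5.5159*I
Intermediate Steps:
√((-132/(-126) - 35/A) + (7*(-4) - 3)) = √((-132/(-126) - 35/74) + (7*(-4) - 3)) = √((-132*(-1/126) - 35*1/74) + (-28 - 3)) = √((22/21 - 35/74) - 31) = √(893/1554 - 31) = √(-47281/1554) = I*√73474674/1554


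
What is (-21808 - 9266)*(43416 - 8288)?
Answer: -1091567472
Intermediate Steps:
(-21808 - 9266)*(43416 - 8288) = -31074*35128 = -1091567472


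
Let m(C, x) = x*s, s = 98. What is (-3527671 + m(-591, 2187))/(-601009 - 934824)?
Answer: 3313345/1535833 ≈ 2.1574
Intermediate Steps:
m(C, x) = 98*x (m(C, x) = x*98 = 98*x)
(-3527671 + m(-591, 2187))/(-601009 - 934824) = (-3527671 + 98*2187)/(-601009 - 934824) = (-3527671 + 214326)/(-1535833) = -3313345*(-1/1535833) = 3313345/1535833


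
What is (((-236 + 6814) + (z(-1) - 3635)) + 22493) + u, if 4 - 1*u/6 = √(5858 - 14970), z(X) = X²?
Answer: 25461 - 12*I*√2278 ≈ 25461.0 - 572.74*I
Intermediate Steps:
u = 24 - 12*I*√2278 (u = 24 - 6*√(5858 - 14970) = 24 - 12*I*√2278 ≈ 24.0 - 572.74*I)
(((-236 + 6814) + (z(-1) - 3635)) + 22493) + u = (((-236 + 6814) + ((-1)² - 3635)) + 22493) + (24 - 12*I*√2278) = ((6578 + (1 - 3635)) + 22493) + (24 - 12*I*√2278) = ((6578 - 3634) + 22493) + (24 - 12*I*√2278) = (2944 + 22493) + (24 - 12*I*√2278) = 25437 + (24 - 12*I*√2278) = 25461 - 12*I*√2278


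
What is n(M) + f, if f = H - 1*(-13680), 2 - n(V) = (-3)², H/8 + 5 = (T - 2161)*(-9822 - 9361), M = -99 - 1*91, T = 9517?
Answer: -1128867551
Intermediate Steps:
M = -190 (M = -99 - 91 = -190)
H = -1128881224 (H = -40 + 8*((9517 - 2161)*(-9822 - 9361)) = -40 + 8*(7356*(-19183)) = -40 + 8*(-141110148) = -40 - 1128881184 = -1128881224)
n(V) = -7 (n(V) = 2 - 1*(-3)² = 2 - 1*9 = 2 - 9 = -7)
f = -1128867544 (f = -1128881224 - 1*(-13680) = -1128881224 + 13680 = -1128867544)
n(M) + f = -7 - 1128867544 = -1128867551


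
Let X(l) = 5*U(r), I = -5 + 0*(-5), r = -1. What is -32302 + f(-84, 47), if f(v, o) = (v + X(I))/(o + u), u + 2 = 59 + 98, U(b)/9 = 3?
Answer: -6524953/202 ≈ -32302.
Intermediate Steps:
I = -5 (I = -5 + 0 = -5)
U(b) = 27 (U(b) = 9*3 = 27)
u = 155 (u = -2 + (59 + 98) = -2 + 157 = 155)
X(l) = 135 (X(l) = 5*27 = 135)
f(v, o) = (135 + v)/(155 + o) (f(v, o) = (v + 135)/(o + 155) = (135 + v)/(155 + o))
-32302 + f(-84, 47) = -32302 + (135 - 84)/(155 + 47) = -32302 + 51/202 = -6524953/202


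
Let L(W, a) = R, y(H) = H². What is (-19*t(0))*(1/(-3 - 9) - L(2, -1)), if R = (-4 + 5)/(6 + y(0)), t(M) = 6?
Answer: 57/2 ≈ 28.500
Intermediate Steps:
R = ⅙ (R = (-4 + 5)/(6 + 0²) = 1/(6 + 0) = 1/6 = 1*(⅙) = ⅙ ≈ 0.16667)
L(W, a) = ⅙
(-19*t(0))*(1/(-3 - 9) - L(2, -1)) = (-19*6)*(1/(-3 - 9) - 1*⅙) = -114*(1/(-12) - ⅙) = -114*(-1/12 - ⅙) = -114*(-¼) = 57/2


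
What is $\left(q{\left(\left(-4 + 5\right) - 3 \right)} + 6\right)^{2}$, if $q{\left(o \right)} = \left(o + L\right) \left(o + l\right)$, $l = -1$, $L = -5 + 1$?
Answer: $576$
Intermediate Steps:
$L = -4$
$q{\left(o \right)} = \left(-1 + o\right) \left(-4 + o\right)$ ($q{\left(o \right)} = \left(o - 4\right) \left(o - 1\right) = \left(-4 + o\right) \left(-1 + o\right) = \left(-1 + o\right) \left(-4 + o\right)$)
$\left(q{\left(\left(-4 + 5\right) - 3 \right)} + 6\right)^{2} = \left(\left(4 + \left(\left(-4 + 5\right) - 3\right)^{2} - 5 \left(\left(-4 + 5\right) - 3\right)\right) + 6\right)^{2} = \left(\left(4 + \left(1 - 3\right)^{2} - 5 \left(1 - 3\right)\right) + 6\right)^{2} = \left(\left(4 + \left(-2\right)^{2} - -10\right) + 6\right)^{2} = \left(\left(4 + 4 + 10\right) + 6\right)^{2} = \left(18 + 6\right)^{2} = 24^{2} = 576$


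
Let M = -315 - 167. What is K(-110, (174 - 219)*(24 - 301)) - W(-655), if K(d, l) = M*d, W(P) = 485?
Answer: 52535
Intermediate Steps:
M = -482
K(d, l) = -482*d
K(-110, (174 - 219)*(24 - 301)) - W(-655) = -482*(-110) - 1*485 = 53020 - 485 = 52535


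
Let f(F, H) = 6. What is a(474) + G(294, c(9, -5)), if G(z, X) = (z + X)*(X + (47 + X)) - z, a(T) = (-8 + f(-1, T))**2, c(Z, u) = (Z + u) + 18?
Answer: 28466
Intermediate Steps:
c(Z, u) = 18 + Z + u
a(T) = 4 (a(T) = (-8 + 6)**2 = (-2)**2 = 4)
G(z, X) = -z + (47 + 2*X)*(X + z) (G(z, X) = (X + z)*(47 + 2*X) - z = (47 + 2*X)*(X + z) - z = -z + (47 + 2*X)*(X + z))
a(474) + G(294, c(9, -5)) = 4 + (2*(18 + 9 - 5)**2 + 46*294 + 47*(18 + 9 - 5) + 2*(18 + 9 - 5)*294) = 4 + (2*22**2 + 13524 + 47*22 + 2*22*294) = 4 + (2*484 + 13524 + 1034 + 12936) = 4 + (968 + 13524 + 1034 + 12936) = 4 + 28462 = 28466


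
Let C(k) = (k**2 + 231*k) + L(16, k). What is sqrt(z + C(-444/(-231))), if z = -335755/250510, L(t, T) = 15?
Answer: sqrt(6866350330394802)/3857854 ≈ 21.479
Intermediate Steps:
C(k) = 15 + k**2 + 231*k (C(k) = (k**2 + 231*k) + 15 = 15 + k**2 + 231*k)
z = -67151/50102 (z = -335755*1/250510 = -67151/50102 ≈ -1.3403)
sqrt(z + C(-444/(-231))) = sqrt(-67151/50102 + (15 + (-444/(-231))**2 + 231*(-444/(-231)))) = sqrt(-67151/50102 + (15 + (-444*(-1/231))**2 + 231*(-444*(-1/231)))) = sqrt(-67151/50102 + (15 + (148/77)**2 + 231*(148/77))) = sqrt(-67151/50102 + (15 + 21904/5929 + 444)) = sqrt(-67151/50102 + 2743315/5929) = sqrt(137047429851/297054758) = sqrt(6866350330394802)/3857854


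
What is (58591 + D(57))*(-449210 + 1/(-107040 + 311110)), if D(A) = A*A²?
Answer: -11173874342530508/102035 ≈ -1.0951e+11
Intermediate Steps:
D(A) = A³
(58591 + D(57))*(-449210 + 1/(-107040 + 311110)) = (58591 + 57³)*(-449210 + 1/(-107040 + 311110)) = (58591 + 185193)*(-449210 + 1/204070) = 243784*(-449210 + 1/204070) = 243784*(-91670284699/204070) = -11173874342530508/102035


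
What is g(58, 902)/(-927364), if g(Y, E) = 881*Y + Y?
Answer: -12789/231841 ≈ -0.055163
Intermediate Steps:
g(Y, E) = 882*Y
g(58, 902)/(-927364) = (882*58)/(-927364) = 51156*(-1/927364) = -12789/231841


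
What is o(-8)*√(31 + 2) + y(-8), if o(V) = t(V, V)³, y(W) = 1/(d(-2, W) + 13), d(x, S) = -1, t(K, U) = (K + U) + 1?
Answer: 1/12 - 3375*√33 ≈ -19388.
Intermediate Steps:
t(K, U) = 1 + K + U
y(W) = 1/12 (y(W) = 1/(-1 + 13) = 1/12)
o(V) = (1 + 2*V)³ (o(V) = (1 + V + V)³ = (1 + 2*V)³)
o(-8)*√(31 + 2) + y(-8) = (1 + 2*(-8))³*√(31 + 2) + 1/12 = (1 - 16)³*√33 + 1/12 = (-15)³*√33 + 1/12 = -3375*√33 + 1/12 = 1/12 - 3375*√33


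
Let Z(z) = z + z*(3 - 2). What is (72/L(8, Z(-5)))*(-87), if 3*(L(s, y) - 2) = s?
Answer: -9396/7 ≈ -1342.3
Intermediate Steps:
Z(z) = 2*z (Z(z) = z + z*1 = z + z = 2*z)
L(s, y) = 2 + s/3
(72/L(8, Z(-5)))*(-87) = (72/(2 + (⅓)*8))*(-87) = (72/(2 + 8/3))*(-87) = (72/(14/3))*(-87) = ((3/14)*72)*(-87) = (108/7)*(-87) = -9396/7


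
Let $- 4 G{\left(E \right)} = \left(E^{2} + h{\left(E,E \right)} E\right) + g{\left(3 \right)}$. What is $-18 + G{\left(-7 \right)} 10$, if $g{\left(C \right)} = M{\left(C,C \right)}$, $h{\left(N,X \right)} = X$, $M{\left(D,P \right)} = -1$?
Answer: $- \frac{521}{2} \approx -260.5$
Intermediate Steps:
$g{\left(C \right)} = -1$
$G{\left(E \right)} = \frac{1}{4} - \frac{E^{2}}{2}$ ($G{\left(E \right)} = - \frac{\left(E^{2} + E E\right) - 1}{4} = - \frac{\left(E^{2} + E^{2}\right) - 1}{4} = - \frac{2 E^{2} - 1}{4} = - \frac{-1 + 2 E^{2}}{4} = \frac{1}{4} - \frac{E^{2}}{2}$)
$-18 + G{\left(-7 \right)} 10 = -18 + \left(\frac{1}{4} - \frac{\left(-7\right)^{2}}{2}\right) 10 = -18 + \left(\frac{1}{4} - \frac{49}{2}\right) 10 = -18 - \frac{485}{2} = - \frac{521}{2}$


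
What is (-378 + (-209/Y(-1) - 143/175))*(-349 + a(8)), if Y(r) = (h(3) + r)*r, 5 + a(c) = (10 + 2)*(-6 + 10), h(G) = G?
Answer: 14689683/175 ≈ 83941.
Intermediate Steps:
a(c) = 43 (a(c) = -5 + (10 + 2)*(-6 + 10) = -5 + 12*4 = -5 + 48 = 43)
Y(r) = r*(3 + r) (Y(r) = (3 + r)*r = r*(3 + r))
(-378 + (-209/Y(-1) - 143/175))*(-349 + a(8)) = (-378 + (-209*(-1/(3 - 1)) - 143/175))*(-349 + 43) = (-378 + (-209/((-1*2)) - 143*1/175))*(-306) = (-378 + (-209/(-2) - 143/175))*(-306) = (-378 + (-209*(-½) - 143/175))*(-306) = (-378 + (209/2 - 143/175))*(-306) = (-378 + 36289/350)*(-306) = -96011/350*(-306) = 14689683/175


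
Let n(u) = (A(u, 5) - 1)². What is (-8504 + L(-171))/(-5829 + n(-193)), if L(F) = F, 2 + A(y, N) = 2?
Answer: 8675/5828 ≈ 1.4885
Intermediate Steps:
A(y, N) = 0 (A(y, N) = -2 + 2 = 0)
n(u) = 1 (n(u) = (0 - 1)² = (-1)² = 1)
(-8504 + L(-171))/(-5829 + n(-193)) = (-8504 - 171)/(-5829 + 1) = -8675/(-5828) = -8675*(-1/5828) = 8675/5828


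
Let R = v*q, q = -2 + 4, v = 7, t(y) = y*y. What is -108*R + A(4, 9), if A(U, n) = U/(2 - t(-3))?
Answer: -10588/7 ≈ -1512.6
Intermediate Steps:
t(y) = y²
q = 2
A(U, n) = -U/7 (A(U, n) = U/(2 - 1*(-3)²) = U/(2 - 1*9) = U/(2 - 9) = U/(-7) = U*(-⅐) = -U/7)
R = 14 (R = 7*2 = 14)
-108*R + A(4, 9) = -108*14 - ⅐*4 = -1512 - 4/7 = -10588/7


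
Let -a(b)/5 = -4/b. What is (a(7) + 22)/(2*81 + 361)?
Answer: 174/3661 ≈ 0.047528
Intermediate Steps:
a(b) = 20/b (a(b) = -(-20)/b = 20/b)
(a(7) + 22)/(2*81 + 361) = (20/7 + 22)/(2*81 + 361) = (20*(1/7) + 22)/(162 + 361) = (20/7 + 22)/523 = (174/7)*(1/523) = 174/3661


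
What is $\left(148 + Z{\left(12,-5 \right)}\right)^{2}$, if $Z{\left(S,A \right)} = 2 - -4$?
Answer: $23716$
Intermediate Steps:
$Z{\left(S,A \right)} = 6$ ($Z{\left(S,A \right)} = 2 + 4 = 6$)
$\left(148 + Z{\left(12,-5 \right)}\right)^{2} = \left(148 + 6\right)^{2} = 154^{2} = 23716$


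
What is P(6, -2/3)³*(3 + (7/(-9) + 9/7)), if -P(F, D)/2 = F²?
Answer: -9165312/7 ≈ -1.3093e+6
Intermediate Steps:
P(F, D) = -2*F²
P(6, -2/3)³*(3 + (7/(-9) + 9/7)) = (-2*6²)³*(3 + (7/(-9) + 9/7)) = (-2*36)³*(3 + (7*(-⅑) + 9*(⅐))) = (-72)³*(3 + (-7/9 + 9/7)) = -373248*(3 + 32/63) = -373248*221/63 = -9165312/7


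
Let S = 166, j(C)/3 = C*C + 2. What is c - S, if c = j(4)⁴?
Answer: 8502890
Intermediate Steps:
j(C) = 6 + 3*C² (j(C) = 3*(C*C + 2) = 3*(C² + 2) = 3*(2 + C²) = 6 + 3*C²)
c = 8503056 (c = (6 + 3*4²)⁴ = (6 + 3*16)⁴ = (6 + 48)⁴ = 54⁴ = 8503056)
c - S = 8503056 - 1*166 = 8503056 - 166 = 8502890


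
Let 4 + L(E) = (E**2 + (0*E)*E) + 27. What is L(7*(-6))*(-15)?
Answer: -26805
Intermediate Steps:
L(E) = 23 + E**2 (L(E) = -4 + ((E**2 + (0*E)*E) + 27) = -4 + ((E**2 + 0*E) + 27) = -4 + ((E**2 + 0) + 27) = -4 + (E**2 + 27) = -4 + (27 + E**2) = 23 + E**2)
L(7*(-6))*(-15) = (23 + (7*(-6))**2)*(-15) = (23 + (-42)**2)*(-15) = (23 + 1764)*(-15) = 1787*(-15) = -26805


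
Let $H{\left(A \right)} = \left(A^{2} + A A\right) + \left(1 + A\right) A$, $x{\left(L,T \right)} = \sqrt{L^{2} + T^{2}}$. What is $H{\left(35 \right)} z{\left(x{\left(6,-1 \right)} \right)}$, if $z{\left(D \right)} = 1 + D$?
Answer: $3710 + 3710 \sqrt{37} \approx 26277.0$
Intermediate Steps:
$H{\left(A \right)} = 2 A^{2} + A \left(1 + A\right)$ ($H{\left(A \right)} = \left(A^{2} + A^{2}\right) + A \left(1 + A\right) = 2 A^{2} + A \left(1 + A\right)$)
$H{\left(35 \right)} z{\left(x{\left(6,-1 \right)} \right)} = 35 \left(1 + 3 \cdot 35\right) \left(1 + \sqrt{6^{2} + \left(-1\right)^{2}}\right) = 35 \left(1 + 105\right) \left(1 + \sqrt{36 + 1}\right) = 35 \cdot 106 \left(1 + \sqrt{37}\right) = 3710 \left(1 + \sqrt{37}\right) = 3710 + 3710 \sqrt{37}$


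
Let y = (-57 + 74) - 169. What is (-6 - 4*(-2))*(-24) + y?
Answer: -200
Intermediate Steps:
y = -152 (y = 17 - 169 = -152)
(-6 - 4*(-2))*(-24) + y = (-6 - 4*(-2))*(-24) - 152 = (-6 + 8)*(-24) - 152 = 2*(-24) - 152 = -48 - 152 = -200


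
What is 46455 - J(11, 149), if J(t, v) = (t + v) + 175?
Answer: 46120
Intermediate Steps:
J(t, v) = 175 + t + v
46455 - J(11, 149) = 46455 - (175 + 11 + 149) = 46455 - 1*335 = 46455 - 335 = 46120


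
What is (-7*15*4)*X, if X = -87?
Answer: 36540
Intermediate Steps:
(-7*15*4)*X = (-7*15*4)*(-87) = -105*4*(-87) = -420*(-87) = 36540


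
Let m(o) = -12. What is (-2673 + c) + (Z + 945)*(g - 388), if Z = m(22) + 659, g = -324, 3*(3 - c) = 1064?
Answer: -3409586/3 ≈ -1.1365e+6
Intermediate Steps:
c = -1055/3 (c = 3 - 1/3*1064 = 3 - 1064/3 = -1055/3 ≈ -351.67)
Z = 647 (Z = -12 + 659 = 647)
(-2673 + c) + (Z + 945)*(g - 388) = (-2673 - 1055/3) + (647 + 945)*(-324 - 388) = -9074/3 + 1592*(-712) = -9074/3 - 1133504 = -3409586/3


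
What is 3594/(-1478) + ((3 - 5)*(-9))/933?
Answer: -554433/229829 ≈ -2.4124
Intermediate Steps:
3594/(-1478) + ((3 - 5)*(-9))/933 = 3594*(-1/1478) - 2*(-9)*(1/933) = -1797/739 + 18*(1/933) = -1797/739 + 6/311 = -554433/229829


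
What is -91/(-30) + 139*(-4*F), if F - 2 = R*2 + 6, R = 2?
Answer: -200069/30 ≈ -6669.0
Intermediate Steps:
F = 12 (F = 2 + (2*2 + 6) = 2 + (4 + 6) = 2 + 10 = 12)
-91/(-30) + 139*(-4*F) = -91/(-30) + 139*(-4*12) = -91*(-1/30) + 139*(-48) = 91/30 - 6672 = -200069/30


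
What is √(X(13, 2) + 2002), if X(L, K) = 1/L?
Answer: √338351/13 ≈ 44.745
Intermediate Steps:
√(X(13, 2) + 2002) = √(1/13 + 2002) = √(26027/13) = √338351/13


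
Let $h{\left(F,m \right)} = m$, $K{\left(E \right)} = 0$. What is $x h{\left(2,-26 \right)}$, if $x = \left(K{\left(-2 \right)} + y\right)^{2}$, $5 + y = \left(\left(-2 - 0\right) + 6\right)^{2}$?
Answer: $-3146$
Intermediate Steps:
$y = 11$ ($y = -5 + \left(\left(-2 - 0\right) + 6\right)^{2} = -5 + \left(\left(-2 + 0\right) + 6\right)^{2} = -5 + \left(-2 + 6\right)^{2} = -5 + 4^{2} = -5 + 16 = 11$)
$x = 121$ ($x = \left(0 + 11\right)^{2} = 11^{2} = 121$)
$x h{\left(2,-26 \right)} = 121 \left(-26\right) = -3146$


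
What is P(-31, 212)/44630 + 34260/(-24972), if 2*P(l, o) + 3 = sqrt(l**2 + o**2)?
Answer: -254843543/185750060 + sqrt(45905)/89260 ≈ -1.3696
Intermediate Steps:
P(l, o) = -3/2 + sqrt(l**2 + o**2)/2
P(-31, 212)/44630 + 34260/(-24972) = (-3/2 + sqrt((-31)**2 + 212**2)/2)/44630 + 34260/(-24972) = (-3/2 + sqrt(961 + 44944)/2)*(1/44630) + 34260*(-1/24972) = (-3/2 + sqrt(45905)/2)*(1/44630) - 2855/2081 = (-3/89260 + sqrt(45905)/89260) - 2855/2081 = -254843543/185750060 + sqrt(45905)/89260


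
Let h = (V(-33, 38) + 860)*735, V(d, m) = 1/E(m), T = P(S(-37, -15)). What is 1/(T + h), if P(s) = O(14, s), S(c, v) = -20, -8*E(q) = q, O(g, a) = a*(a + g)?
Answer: 19/12009240 ≈ 1.5821e-6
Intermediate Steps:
E(q) = -q/8
P(s) = s*(14 + s) (P(s) = s*(s + 14) = s*(14 + s))
T = 120 (T = -20*(14 - 20) = -20*(-6) = 120)
V(d, m) = -8/m (V(d, m) = 1/(-m/8) = -8/m)
h = 12006960/19 (h = (-8/38 + 860)*735 = (-8*1/38 + 860)*735 = (-4/19 + 860)*735 = (16336/19)*735 = 12006960/19 ≈ 6.3195e+5)
1/(T + h) = 1/(120 + 12006960/19) = 1/(12009240/19) = 19/12009240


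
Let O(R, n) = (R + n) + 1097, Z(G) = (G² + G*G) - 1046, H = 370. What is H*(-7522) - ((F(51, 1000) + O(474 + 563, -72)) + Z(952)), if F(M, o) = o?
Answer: -4597764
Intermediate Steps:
Z(G) = -1046 + 2*G² (Z(G) = (G² + G²) - 1046 = 2*G² - 1046 = -1046 + 2*G²)
O(R, n) = 1097 + R + n
H*(-7522) - ((F(51, 1000) + O(474 + 563, -72)) + Z(952)) = 370*(-7522) - ((1000 + (1097 + (474 + 563) - 72)) + (-1046 + 2*952²)) = -2783140 - ((1000 + (1097 + 1037 - 72)) + (-1046 + 2*906304)) = -2783140 - ((1000 + 2062) + (-1046 + 1812608)) = -2783140 - (3062 + 1811562) = -2783140 - 1*1814624 = -2783140 - 1814624 = -4597764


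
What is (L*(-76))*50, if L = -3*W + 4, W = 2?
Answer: 7600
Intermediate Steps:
L = -2 (L = -3*2 + 4 = -6 + 4 = -2)
(L*(-76))*50 = -2*(-76)*50 = 152*50 = 7600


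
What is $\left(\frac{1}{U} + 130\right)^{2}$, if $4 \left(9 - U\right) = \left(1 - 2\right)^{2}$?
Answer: $\frac{20738916}{1225} \approx 16930.0$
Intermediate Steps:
$U = \frac{35}{4}$ ($U = 9 - \frac{\left(1 - 2\right)^{2}}{4} = 9 - \frac{\left(-1\right)^{2}}{4} = 9 - \frac{1}{4} = \frac{35}{4} \approx 8.75$)
$\left(\frac{1}{U} + 130\right)^{2} = \left(\frac{1}{\frac{35}{4}} + 130\right)^{2} = \left(\frac{4}{35} + 130\right)^{2} = \left(\frac{4554}{35}\right)^{2} = \frac{20738916}{1225}$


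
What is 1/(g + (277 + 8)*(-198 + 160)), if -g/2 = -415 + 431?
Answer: -1/10862 ≈ -9.2064e-5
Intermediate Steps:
g = -32 (g = -2*(-415 + 431) = -2*16 = -32)
1/(g + (277 + 8)*(-198 + 160)) = 1/(-32 + (277 + 8)*(-198 + 160)) = 1/(-32 + 285*(-38)) = 1/(-32 - 10830) = 1/(-10862) = -1/10862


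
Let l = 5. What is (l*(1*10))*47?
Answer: 2350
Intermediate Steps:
(l*(1*10))*47 = (5*(1*10))*47 = (5*10)*47 = 50*47 = 2350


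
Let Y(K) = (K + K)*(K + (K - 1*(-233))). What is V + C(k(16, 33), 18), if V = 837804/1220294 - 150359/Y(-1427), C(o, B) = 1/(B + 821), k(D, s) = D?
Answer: 2556622373184403/3829282709893222 ≈ 0.66765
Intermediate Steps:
C(o, B) = 1/(821 + B)
Y(K) = 2*K*(233 + 2*K) (Y(K) = (2*K)*(K + (K + 233)) = (2*K)*(K + (233 + K)) = (2*K)*(233 + 2*K) = 2*K*(233 + 2*K))
V = 3041785780495/4564103349098 (V = 837804/1220294 - 150359*(-1/(2854*(233 + 2*(-1427)))) = 837804*(1/1220294) - 150359*(-1/(2854*(233 - 2854))) = 418902/610147 - 150359/(2*(-1427)*(-2621)) = 418902/610147 - 150359/7480334 = 3041785780495/4564103349098 ≈ 0.66646)
V + C(k(16, 33), 18) = 3041785780495/4564103349098 + 1/(821 + 18) = 3041785780495/4564103349098 + 1/839 = 2556622373184403/3829282709893222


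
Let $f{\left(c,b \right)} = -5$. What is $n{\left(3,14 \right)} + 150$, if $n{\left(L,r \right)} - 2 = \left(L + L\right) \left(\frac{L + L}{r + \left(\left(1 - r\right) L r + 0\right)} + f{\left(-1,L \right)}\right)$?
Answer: $\frac{16217}{133} \approx 121.93$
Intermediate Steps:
$n{\left(L,r \right)} = 2 + 2 L \left(-5 + \frac{2 L}{r + L r \left(1 - r\right)}\right)$ ($n{\left(L,r \right)} = 2 + \left(L + L\right) \left(\frac{L + L}{r + \left(\left(1 - r\right) L r + 0\right)} - 5\right) = 2 + 2 L \left(\frac{2 L}{r + \left(L \left(1 - r\right) r + 0\right)} - 5\right) = 2 + 2 L \left(\frac{2 L}{r + \left(L r \left(1 - r\right) + 0\right)} - 5\right) = 2 + 2 L \left(\frac{2 L}{r + L r \left(1 - r\right)} - 5\right) = 2 + 2 L \left(-5 + \frac{2 L}{r + L r \left(1 - r\right)}\right)$)
$n{\left(3,14 \right)} + 150 = \frac{2 \left(14 + 2 \cdot 3^{2} - 3 \cdot 14^{2} - 70 \cdot 3^{2} - 12 \cdot 14 + 5 \cdot 3^{2} \cdot 14^{2}\right)}{14 \left(1 + 3 - 3 \cdot 14\right)} + 150 = 2 \cdot \frac{1}{14} \frac{1}{1 + 3 - 42} \left(14 + 2 \cdot 9 - 3 \cdot 196 - 70 \cdot 9 - 168 + 5 \cdot 9 \cdot 196\right) + 150 = 2 \cdot \frac{1}{14} \frac{1}{-38} \left(14 + 18 - 588 - 630 - 168 + 8820\right) + 150 = 2 \cdot \frac{1}{14} \left(- \frac{1}{38}\right) 7466 + 150 = - \frac{3733}{133} + 150 = \frac{16217}{133}$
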